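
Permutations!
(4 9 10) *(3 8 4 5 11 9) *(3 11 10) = (3 8 4 11 9)(5 10) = [0, 1, 2, 8, 11, 10, 6, 7, 4, 3, 5, 9]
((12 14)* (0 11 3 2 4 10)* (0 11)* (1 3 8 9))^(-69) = ((1 3 2 4 10 11 8 9)(12 14))^(-69) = (1 4 8 3 10 9 2 11)(12 14)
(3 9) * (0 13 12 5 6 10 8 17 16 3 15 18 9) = (0 13 12 5 6 10 8 17 16 3)(9 15 18) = [13, 1, 2, 0, 4, 6, 10, 7, 17, 15, 8, 11, 5, 12, 14, 18, 3, 16, 9]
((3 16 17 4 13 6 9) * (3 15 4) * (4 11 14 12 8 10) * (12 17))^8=(3 9 8 14 13 16 15 10 17 6 12 11 4)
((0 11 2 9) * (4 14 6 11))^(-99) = ((0 4 14 6 11 2 9))^(-99) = (0 9 2 11 6 14 4)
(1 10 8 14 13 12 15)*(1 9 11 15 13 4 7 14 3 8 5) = (1 10 5)(3 8)(4 7 14)(9 11 15)(12 13) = [0, 10, 2, 8, 7, 1, 6, 14, 3, 11, 5, 15, 13, 12, 4, 9]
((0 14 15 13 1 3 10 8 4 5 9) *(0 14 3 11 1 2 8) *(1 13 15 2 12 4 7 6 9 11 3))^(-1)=((15)(0 1 3 10)(2 8 7 6 9 14)(4 5 11 13 12))^(-1)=(15)(0 10 3 1)(2 14 9 6 7 8)(4 12 13 11 5)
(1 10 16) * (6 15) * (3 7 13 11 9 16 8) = (1 10 8 3 7 13 11 9 16)(6 15) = [0, 10, 2, 7, 4, 5, 15, 13, 3, 16, 8, 9, 12, 11, 14, 6, 1]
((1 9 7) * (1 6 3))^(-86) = (1 3 6 7 9)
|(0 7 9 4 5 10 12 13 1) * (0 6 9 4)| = |(0 7 4 5 10 12 13 1 6 9)| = 10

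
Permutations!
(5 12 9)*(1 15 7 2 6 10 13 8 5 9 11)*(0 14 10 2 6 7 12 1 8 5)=(0 14 10 13 5 1 15 12 11 8)(2 7 6)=[14, 15, 7, 3, 4, 1, 2, 6, 0, 9, 13, 8, 11, 5, 10, 12]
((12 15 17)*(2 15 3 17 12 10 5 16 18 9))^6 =((2 15 12 3 17 10 5 16 18 9))^6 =(2 5 12 18 17)(3 9 10 15 16)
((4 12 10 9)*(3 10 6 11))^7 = ((3 10 9 4 12 6 11))^7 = (12)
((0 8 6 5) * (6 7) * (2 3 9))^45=(9)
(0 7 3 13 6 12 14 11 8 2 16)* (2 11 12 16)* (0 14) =(0 7 3 13 6 16 14 12)(8 11) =[7, 1, 2, 13, 4, 5, 16, 3, 11, 9, 10, 8, 0, 6, 12, 15, 14]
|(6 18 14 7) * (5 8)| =|(5 8)(6 18 14 7)| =4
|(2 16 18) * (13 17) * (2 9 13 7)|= 7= |(2 16 18 9 13 17 7)|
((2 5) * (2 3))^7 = ((2 5 3))^7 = (2 5 3)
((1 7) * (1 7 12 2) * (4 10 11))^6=(12)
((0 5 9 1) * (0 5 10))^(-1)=(0 10)(1 9 5)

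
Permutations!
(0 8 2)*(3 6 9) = (0 8 2)(3 6 9) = [8, 1, 0, 6, 4, 5, 9, 7, 2, 3]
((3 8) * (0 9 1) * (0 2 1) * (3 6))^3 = (0 9)(1 2)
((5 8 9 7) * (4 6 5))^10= ((4 6 5 8 9 7))^10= (4 9 5)(6 7 8)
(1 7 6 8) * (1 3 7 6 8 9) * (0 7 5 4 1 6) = (0 7 8 3 5 4 1)(6 9) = [7, 0, 2, 5, 1, 4, 9, 8, 3, 6]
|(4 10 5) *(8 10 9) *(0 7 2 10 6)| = 9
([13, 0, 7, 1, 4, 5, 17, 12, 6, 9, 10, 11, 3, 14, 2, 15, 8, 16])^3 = [2, 14, 3, 13, 4, 5, 8, 1, 16, 9, 10, 11, 0, 7, 12, 15, 17, 6]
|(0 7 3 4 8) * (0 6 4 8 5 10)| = 8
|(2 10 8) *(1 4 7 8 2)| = |(1 4 7 8)(2 10)| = 4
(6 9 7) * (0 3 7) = [3, 1, 2, 7, 4, 5, 9, 6, 8, 0] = (0 3 7 6 9)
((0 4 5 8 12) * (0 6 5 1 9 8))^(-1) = (0 5 6 12 8 9 1 4) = ((0 4 1 9 8 12 6 5))^(-1)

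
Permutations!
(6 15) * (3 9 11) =(3 9 11)(6 15) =[0, 1, 2, 9, 4, 5, 15, 7, 8, 11, 10, 3, 12, 13, 14, 6]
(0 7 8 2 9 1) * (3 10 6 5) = [7, 0, 9, 10, 4, 3, 5, 8, 2, 1, 6] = (0 7 8 2 9 1)(3 10 6 5)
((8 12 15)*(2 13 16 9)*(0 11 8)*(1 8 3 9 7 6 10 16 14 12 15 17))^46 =((0 11 3 9 2 13 14 12 17 1 8 15)(6 10 16 7))^46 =(0 8 17 14 2 3)(1 12 13 9 11 15)(6 16)(7 10)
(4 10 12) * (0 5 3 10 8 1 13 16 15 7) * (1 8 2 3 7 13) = [5, 1, 3, 10, 2, 7, 6, 0, 8, 9, 12, 11, 4, 16, 14, 13, 15] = (0 5 7)(2 3 10 12 4)(13 16 15)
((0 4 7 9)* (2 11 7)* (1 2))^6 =(0 9 7 11 2 1 4)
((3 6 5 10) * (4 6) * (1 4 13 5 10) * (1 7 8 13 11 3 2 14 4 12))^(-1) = ((1 12)(2 14 4 6 10)(3 11)(5 7 8 13))^(-1) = (1 12)(2 10 6 4 14)(3 11)(5 13 8 7)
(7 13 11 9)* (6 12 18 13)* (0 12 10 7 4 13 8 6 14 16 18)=(0 12)(4 13 11 9)(6 10 7 14 16 18 8)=[12, 1, 2, 3, 13, 5, 10, 14, 6, 4, 7, 9, 0, 11, 16, 15, 18, 17, 8]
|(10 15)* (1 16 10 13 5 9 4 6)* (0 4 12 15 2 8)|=40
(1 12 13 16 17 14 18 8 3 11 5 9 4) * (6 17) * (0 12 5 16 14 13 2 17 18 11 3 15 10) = (0 12 2 17 13 14 11 16 6 18 8 15 10)(1 5 9 4) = [12, 5, 17, 3, 1, 9, 18, 7, 15, 4, 0, 16, 2, 14, 11, 10, 6, 13, 8]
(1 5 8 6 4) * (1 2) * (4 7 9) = (1 5 8 6 7 9 4 2) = [0, 5, 1, 3, 2, 8, 7, 9, 6, 4]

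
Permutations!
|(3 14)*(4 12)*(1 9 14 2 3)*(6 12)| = |(1 9 14)(2 3)(4 6 12)| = 6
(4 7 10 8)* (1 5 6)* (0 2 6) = [2, 5, 6, 3, 7, 0, 1, 10, 4, 9, 8] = (0 2 6 1 5)(4 7 10 8)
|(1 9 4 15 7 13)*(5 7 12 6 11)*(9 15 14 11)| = 11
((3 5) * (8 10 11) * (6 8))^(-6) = ((3 5)(6 8 10 11))^(-6) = (6 10)(8 11)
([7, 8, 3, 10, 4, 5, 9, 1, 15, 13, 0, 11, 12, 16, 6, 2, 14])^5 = (16)(0 2 1 10 15 7 3 8)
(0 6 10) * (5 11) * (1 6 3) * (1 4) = (0 3 4 1 6 10)(5 11) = [3, 6, 2, 4, 1, 11, 10, 7, 8, 9, 0, 5]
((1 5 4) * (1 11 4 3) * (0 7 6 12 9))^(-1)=((0 7 6 12 9)(1 5 3)(4 11))^(-1)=(0 9 12 6 7)(1 3 5)(4 11)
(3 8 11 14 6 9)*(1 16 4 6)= (1 16 4 6 9 3 8 11 14)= [0, 16, 2, 8, 6, 5, 9, 7, 11, 3, 10, 14, 12, 13, 1, 15, 4]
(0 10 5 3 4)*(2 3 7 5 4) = (0 10 4)(2 3)(5 7) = [10, 1, 3, 2, 0, 7, 6, 5, 8, 9, 4]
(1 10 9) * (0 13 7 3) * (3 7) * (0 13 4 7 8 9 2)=(0 4 7 8 9 1 10 2)(3 13)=[4, 10, 0, 13, 7, 5, 6, 8, 9, 1, 2, 11, 12, 3]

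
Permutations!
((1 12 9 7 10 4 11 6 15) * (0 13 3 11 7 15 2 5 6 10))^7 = (1 15 9 12)(2 5 6)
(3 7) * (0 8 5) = (0 8 5)(3 7) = [8, 1, 2, 7, 4, 0, 6, 3, 5]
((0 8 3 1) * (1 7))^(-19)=((0 8 3 7 1))^(-19)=(0 8 3 7 1)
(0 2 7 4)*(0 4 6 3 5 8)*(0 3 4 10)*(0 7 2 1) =(0 1)(3 5 8)(4 10 7 6) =[1, 0, 2, 5, 10, 8, 4, 6, 3, 9, 7]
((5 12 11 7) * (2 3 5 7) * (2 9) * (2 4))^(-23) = ((2 3 5 12 11 9 4))^(-23) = (2 9 12 3 4 11 5)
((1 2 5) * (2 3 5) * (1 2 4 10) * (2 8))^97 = ((1 3 5 8 2 4 10))^97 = (1 10 4 2 8 5 3)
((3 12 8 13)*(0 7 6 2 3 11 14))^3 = ((0 7 6 2 3 12 8 13 11 14))^3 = (0 2 8 14 6 12 11 7 3 13)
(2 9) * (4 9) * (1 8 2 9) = (9)(1 8 2 4) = [0, 8, 4, 3, 1, 5, 6, 7, 2, 9]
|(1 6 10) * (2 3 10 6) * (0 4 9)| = 12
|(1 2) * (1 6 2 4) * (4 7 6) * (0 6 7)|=5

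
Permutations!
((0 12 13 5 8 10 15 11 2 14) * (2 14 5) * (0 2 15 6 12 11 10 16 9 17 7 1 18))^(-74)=((0 11 14 2 5 8 16 9 17 7 1 18)(6 12 13 15 10))^(-74)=(0 1 17 16 5 14)(2 11 18 7 9 8)(6 12 13 15 10)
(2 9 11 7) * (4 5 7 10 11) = (2 9 4 5 7)(10 11) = [0, 1, 9, 3, 5, 7, 6, 2, 8, 4, 11, 10]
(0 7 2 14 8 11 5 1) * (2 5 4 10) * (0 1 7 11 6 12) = (0 11 4 10 2 14 8 6 12)(5 7) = [11, 1, 14, 3, 10, 7, 12, 5, 6, 9, 2, 4, 0, 13, 8]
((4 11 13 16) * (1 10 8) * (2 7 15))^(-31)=(1 8 10)(2 15 7)(4 11 13 16)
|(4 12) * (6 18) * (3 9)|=|(3 9)(4 12)(6 18)|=2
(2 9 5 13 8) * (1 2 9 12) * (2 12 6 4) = (1 12)(2 6 4)(5 13 8 9) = [0, 12, 6, 3, 2, 13, 4, 7, 9, 5, 10, 11, 1, 8]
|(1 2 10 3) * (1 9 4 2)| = |(2 10 3 9 4)| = 5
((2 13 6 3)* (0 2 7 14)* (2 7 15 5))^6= ((0 7 14)(2 13 6 3 15 5))^6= (15)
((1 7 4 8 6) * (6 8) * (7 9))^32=((1 9 7 4 6))^32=(1 7 6 9 4)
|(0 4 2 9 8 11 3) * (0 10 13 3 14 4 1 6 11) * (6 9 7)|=|(0 1 9 8)(2 7 6 11 14 4)(3 10 13)|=12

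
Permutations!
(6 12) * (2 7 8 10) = (2 7 8 10)(6 12) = [0, 1, 7, 3, 4, 5, 12, 8, 10, 9, 2, 11, 6]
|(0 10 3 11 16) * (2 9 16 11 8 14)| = |(0 10 3 8 14 2 9 16)| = 8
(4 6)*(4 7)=[0, 1, 2, 3, 6, 5, 7, 4]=(4 6 7)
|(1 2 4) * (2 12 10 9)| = |(1 12 10 9 2 4)| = 6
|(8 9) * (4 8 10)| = |(4 8 9 10)| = 4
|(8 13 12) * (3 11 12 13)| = |(13)(3 11 12 8)| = 4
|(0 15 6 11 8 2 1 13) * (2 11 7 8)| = 9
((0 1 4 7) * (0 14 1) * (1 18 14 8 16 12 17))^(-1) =((1 4 7 8 16 12 17)(14 18))^(-1) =(1 17 12 16 8 7 4)(14 18)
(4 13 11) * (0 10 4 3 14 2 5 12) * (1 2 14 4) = (14)(0 10 1 2 5 12)(3 4 13 11) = [10, 2, 5, 4, 13, 12, 6, 7, 8, 9, 1, 3, 0, 11, 14]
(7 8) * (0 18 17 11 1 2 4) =(0 18 17 11 1 2 4)(7 8) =[18, 2, 4, 3, 0, 5, 6, 8, 7, 9, 10, 1, 12, 13, 14, 15, 16, 11, 17]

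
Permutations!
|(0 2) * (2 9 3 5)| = |(0 9 3 5 2)| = 5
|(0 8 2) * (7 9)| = |(0 8 2)(7 9)| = 6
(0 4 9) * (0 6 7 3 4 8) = [8, 1, 2, 4, 9, 5, 7, 3, 0, 6] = (0 8)(3 4 9 6 7)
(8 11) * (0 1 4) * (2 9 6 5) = (0 1 4)(2 9 6 5)(8 11) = [1, 4, 9, 3, 0, 2, 5, 7, 11, 6, 10, 8]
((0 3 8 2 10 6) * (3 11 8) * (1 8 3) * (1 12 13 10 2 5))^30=(0 3 13 6 11 12 10)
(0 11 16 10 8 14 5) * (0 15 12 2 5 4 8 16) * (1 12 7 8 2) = (0 11)(1 12)(2 5 15 7 8 14 4)(10 16) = [11, 12, 5, 3, 2, 15, 6, 8, 14, 9, 16, 0, 1, 13, 4, 7, 10]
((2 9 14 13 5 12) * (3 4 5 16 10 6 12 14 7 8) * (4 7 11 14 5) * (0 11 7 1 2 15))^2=(0 14 16 6 15 11 13 10 12)(1 9 8)(2 7 3)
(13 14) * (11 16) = [0, 1, 2, 3, 4, 5, 6, 7, 8, 9, 10, 16, 12, 14, 13, 15, 11] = (11 16)(13 14)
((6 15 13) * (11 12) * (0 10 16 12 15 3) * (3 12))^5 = (0 10 16 3)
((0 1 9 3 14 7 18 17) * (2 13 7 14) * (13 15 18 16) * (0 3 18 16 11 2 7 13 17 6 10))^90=((0 1 9 18 6 10)(2 15 16 17 3 7 11))^90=(18)(2 11 7 3 17 16 15)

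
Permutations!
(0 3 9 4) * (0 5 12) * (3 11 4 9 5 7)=(0 11 4 7 3 5 12)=[11, 1, 2, 5, 7, 12, 6, 3, 8, 9, 10, 4, 0]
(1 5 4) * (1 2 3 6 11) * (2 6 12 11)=(1 5 4 6 2 3 12 11)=[0, 5, 3, 12, 6, 4, 2, 7, 8, 9, 10, 1, 11]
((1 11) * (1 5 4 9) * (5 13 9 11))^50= (1 4 13)(5 11 9)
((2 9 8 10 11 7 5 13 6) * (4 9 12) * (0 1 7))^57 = (0 6 8 7 12 11 13 9 1 2 10 5 4)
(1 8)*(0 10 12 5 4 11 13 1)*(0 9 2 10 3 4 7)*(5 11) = (0 3 4 5 7)(1 8 9 2 10 12 11 13) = [3, 8, 10, 4, 5, 7, 6, 0, 9, 2, 12, 13, 11, 1]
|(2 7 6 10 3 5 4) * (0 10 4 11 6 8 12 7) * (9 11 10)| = |(0 9 11 6 4 2)(3 5 10)(7 8 12)| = 6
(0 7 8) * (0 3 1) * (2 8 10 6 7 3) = [3, 0, 8, 1, 4, 5, 7, 10, 2, 9, 6] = (0 3 1)(2 8)(6 7 10)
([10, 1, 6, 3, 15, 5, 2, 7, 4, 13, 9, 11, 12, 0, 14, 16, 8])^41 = (0 10 9 13)(2 6)(4 15 16 8)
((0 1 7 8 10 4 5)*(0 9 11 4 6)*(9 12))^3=((0 1 7 8 10 6)(4 5 12 9 11))^3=(0 8)(1 10)(4 9 5 11 12)(6 7)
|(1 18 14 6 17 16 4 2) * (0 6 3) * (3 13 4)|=30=|(0 6 17 16 3)(1 18 14 13 4 2)|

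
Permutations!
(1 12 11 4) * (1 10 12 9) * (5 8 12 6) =(1 9)(4 10 6 5 8 12 11) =[0, 9, 2, 3, 10, 8, 5, 7, 12, 1, 6, 4, 11]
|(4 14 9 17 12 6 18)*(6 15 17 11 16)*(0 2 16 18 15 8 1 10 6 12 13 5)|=60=|(0 2 16 12 8 1 10 6 15 17 13 5)(4 14 9 11 18)|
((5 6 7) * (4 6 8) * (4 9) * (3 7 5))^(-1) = ((3 7)(4 6 5 8 9))^(-1) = (3 7)(4 9 8 5 6)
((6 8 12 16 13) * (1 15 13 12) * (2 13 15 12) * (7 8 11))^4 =(1 13 8 2 7 16 11 12 6)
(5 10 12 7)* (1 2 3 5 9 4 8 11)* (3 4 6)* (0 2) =(0 2 4 8 11 1)(3 5 10 12 7 9 6) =[2, 0, 4, 5, 8, 10, 3, 9, 11, 6, 12, 1, 7]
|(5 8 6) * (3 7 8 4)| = 6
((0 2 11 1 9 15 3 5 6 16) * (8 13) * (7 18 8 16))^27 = (0 16 13 8 18 7 6 5 3 15 9 1 11 2)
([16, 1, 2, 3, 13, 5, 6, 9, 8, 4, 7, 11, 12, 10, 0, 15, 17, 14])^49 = (0 16 17 14)(4 9 7 10 13)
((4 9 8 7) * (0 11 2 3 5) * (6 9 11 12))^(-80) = (0 2 7 6 5 11 8 12 3 4 9)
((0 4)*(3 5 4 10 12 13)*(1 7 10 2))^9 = ((0 2 1 7 10 12 13 3 5 4))^9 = (0 4 5 3 13 12 10 7 1 2)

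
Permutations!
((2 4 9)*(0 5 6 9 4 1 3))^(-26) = (0 6 2 3 5 9 1)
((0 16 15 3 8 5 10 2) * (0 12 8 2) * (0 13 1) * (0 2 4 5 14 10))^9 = (0 3)(1 12 14 13 2 8 10)(4 16)(5 15)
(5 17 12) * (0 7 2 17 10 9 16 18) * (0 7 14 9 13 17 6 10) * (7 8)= [14, 1, 6, 3, 4, 0, 10, 2, 7, 16, 13, 11, 5, 17, 9, 15, 18, 12, 8]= (0 14 9 16 18 8 7 2 6 10 13 17 12 5)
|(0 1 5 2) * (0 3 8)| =6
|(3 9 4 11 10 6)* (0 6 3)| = 10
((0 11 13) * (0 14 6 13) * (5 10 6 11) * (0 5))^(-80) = (5 14 6)(10 11 13)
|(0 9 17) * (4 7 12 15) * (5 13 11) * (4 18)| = 15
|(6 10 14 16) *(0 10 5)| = |(0 10 14 16 6 5)| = 6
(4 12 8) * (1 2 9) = (1 2 9)(4 12 8) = [0, 2, 9, 3, 12, 5, 6, 7, 4, 1, 10, 11, 8]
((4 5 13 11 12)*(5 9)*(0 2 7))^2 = (0 7 2)(4 5 11)(9 13 12)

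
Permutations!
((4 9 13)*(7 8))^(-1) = (4 13 9)(7 8)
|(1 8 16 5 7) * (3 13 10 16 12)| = 9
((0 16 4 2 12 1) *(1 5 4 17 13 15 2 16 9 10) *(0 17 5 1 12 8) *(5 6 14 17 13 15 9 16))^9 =((0 16 6 14 17 15 2 8)(1 13 9 10 12)(4 5))^9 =(0 16 6 14 17 15 2 8)(1 12 10 9 13)(4 5)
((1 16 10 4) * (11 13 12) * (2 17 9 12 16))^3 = (1 9 13 4 17 11 10 2 12 16)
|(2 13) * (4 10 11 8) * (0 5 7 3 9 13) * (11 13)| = |(0 5 7 3 9 11 8 4 10 13 2)| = 11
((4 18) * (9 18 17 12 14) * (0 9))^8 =((0 9 18 4 17 12 14))^8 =(0 9 18 4 17 12 14)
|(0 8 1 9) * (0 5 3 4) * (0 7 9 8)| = 10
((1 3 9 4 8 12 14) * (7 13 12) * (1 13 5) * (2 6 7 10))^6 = ((1 3 9 4 8 10 2 6 7 5)(12 14 13))^6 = (14)(1 2 9 7 8)(3 6 4 5 10)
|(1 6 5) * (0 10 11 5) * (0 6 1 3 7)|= 6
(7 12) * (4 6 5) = (4 6 5)(7 12) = [0, 1, 2, 3, 6, 4, 5, 12, 8, 9, 10, 11, 7]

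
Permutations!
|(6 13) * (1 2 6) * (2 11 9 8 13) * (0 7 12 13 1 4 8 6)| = 11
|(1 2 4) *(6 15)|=|(1 2 4)(6 15)|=6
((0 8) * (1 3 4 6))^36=((0 8)(1 3 4 6))^36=(8)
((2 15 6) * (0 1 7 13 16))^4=(0 16 13 7 1)(2 15 6)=((0 1 7 13 16)(2 15 6))^4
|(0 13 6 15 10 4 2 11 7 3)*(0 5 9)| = 12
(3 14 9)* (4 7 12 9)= (3 14 4 7 12 9)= [0, 1, 2, 14, 7, 5, 6, 12, 8, 3, 10, 11, 9, 13, 4]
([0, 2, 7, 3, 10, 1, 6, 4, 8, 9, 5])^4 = [0, 10, 5, 3, 2, 4, 6, 1, 8, 9, 7]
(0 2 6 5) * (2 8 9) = (0 8 9 2 6 5) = [8, 1, 6, 3, 4, 0, 5, 7, 9, 2]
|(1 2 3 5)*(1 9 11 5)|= 3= |(1 2 3)(5 9 11)|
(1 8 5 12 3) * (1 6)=(1 8 5 12 3 6)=[0, 8, 2, 6, 4, 12, 1, 7, 5, 9, 10, 11, 3]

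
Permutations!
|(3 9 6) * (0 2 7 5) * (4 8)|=|(0 2 7 5)(3 9 6)(4 8)|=12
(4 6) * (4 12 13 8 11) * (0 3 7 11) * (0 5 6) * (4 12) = (0 3 7 11 12 13 8 5 6 4) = [3, 1, 2, 7, 0, 6, 4, 11, 5, 9, 10, 12, 13, 8]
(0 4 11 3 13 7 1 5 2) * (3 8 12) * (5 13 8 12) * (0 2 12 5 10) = [4, 13, 2, 8, 11, 12, 6, 1, 10, 9, 0, 5, 3, 7] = (0 4 11 5 12 3 8 10)(1 13 7)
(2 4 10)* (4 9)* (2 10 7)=(10)(2 9 4 7)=[0, 1, 9, 3, 7, 5, 6, 2, 8, 4, 10]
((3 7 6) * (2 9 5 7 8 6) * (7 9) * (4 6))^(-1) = ((2 7)(3 8 4 6)(5 9))^(-1) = (2 7)(3 6 4 8)(5 9)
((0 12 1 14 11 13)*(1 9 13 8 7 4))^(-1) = (0 13 9 12)(1 4 7 8 11 14)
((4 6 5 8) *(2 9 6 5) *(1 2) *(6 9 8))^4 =(9)(1 5 8)(2 6 4)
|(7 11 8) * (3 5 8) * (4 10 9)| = |(3 5 8 7 11)(4 10 9)| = 15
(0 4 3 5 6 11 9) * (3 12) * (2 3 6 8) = [4, 1, 3, 5, 12, 8, 11, 7, 2, 0, 10, 9, 6] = (0 4 12 6 11 9)(2 3 5 8)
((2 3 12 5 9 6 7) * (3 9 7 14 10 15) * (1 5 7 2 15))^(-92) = (15)(1 10 14 6 9 2 5) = ((1 5 2 9 6 14 10)(3 12 7 15))^(-92)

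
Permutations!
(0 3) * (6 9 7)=(0 3)(6 9 7)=[3, 1, 2, 0, 4, 5, 9, 6, 8, 7]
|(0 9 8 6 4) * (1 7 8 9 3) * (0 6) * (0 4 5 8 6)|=8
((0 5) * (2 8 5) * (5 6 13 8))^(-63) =(13) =((0 2 5)(6 13 8))^(-63)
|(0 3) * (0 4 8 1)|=5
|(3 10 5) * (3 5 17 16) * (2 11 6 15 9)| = 20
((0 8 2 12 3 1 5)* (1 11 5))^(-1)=(0 5 11 3 12 2 8)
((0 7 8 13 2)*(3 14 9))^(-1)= ((0 7 8 13 2)(3 14 9))^(-1)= (0 2 13 8 7)(3 9 14)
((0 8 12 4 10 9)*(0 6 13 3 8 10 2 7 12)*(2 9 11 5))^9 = ((0 10 11 5 2 7 12 4 9 6 13 3 8))^9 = (0 6 7 10 13 12 11 3 4 5 8 9 2)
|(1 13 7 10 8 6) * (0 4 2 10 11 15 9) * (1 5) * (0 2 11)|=13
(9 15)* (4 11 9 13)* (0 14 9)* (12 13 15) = (15)(0 14 9 12 13 4 11) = [14, 1, 2, 3, 11, 5, 6, 7, 8, 12, 10, 0, 13, 4, 9, 15]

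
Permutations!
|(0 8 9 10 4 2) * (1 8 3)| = |(0 3 1 8 9 10 4 2)| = 8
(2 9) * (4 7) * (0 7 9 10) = [7, 1, 10, 3, 9, 5, 6, 4, 8, 2, 0] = (0 7 4 9 2 10)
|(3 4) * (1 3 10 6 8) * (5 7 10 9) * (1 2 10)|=12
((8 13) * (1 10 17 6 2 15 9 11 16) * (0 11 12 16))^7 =(0 11)(1 12 15 6 10 16 9 2 17)(8 13)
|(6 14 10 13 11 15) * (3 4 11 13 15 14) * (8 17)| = |(3 4 11 14 10 15 6)(8 17)| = 14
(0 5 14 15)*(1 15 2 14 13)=[5, 15, 14, 3, 4, 13, 6, 7, 8, 9, 10, 11, 12, 1, 2, 0]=(0 5 13 1 15)(2 14)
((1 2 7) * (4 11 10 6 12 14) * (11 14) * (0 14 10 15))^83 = (0 10 11 14 6 15 4 12)(1 7 2)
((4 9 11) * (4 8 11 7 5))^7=(4 5 7 9)(8 11)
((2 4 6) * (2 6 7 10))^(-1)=(2 10 7 4)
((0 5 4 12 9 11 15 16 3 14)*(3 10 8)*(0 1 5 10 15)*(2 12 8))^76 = ((0 10 2 12 9 11)(1 5 4 8 3 14)(15 16))^76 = (16)(0 9 2)(1 3 4)(5 14 8)(10 11 12)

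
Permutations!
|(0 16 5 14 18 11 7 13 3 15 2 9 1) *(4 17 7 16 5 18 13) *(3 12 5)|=12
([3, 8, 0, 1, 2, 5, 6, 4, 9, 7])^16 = (9)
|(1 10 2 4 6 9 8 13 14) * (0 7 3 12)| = 36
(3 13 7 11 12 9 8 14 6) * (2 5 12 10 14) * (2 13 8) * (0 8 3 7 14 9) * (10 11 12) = (0 8 13 14 6 7 12)(2 5 10 9) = [8, 1, 5, 3, 4, 10, 7, 12, 13, 2, 9, 11, 0, 14, 6]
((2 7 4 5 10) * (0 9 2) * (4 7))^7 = ((0 9 2 4 5 10))^7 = (0 9 2 4 5 10)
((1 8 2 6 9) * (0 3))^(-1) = (0 3)(1 9 6 2 8)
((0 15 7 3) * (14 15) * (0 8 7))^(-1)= ((0 14 15)(3 8 7))^(-1)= (0 15 14)(3 7 8)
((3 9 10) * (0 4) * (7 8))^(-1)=(0 4)(3 10 9)(7 8)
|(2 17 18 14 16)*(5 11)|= |(2 17 18 14 16)(5 11)|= 10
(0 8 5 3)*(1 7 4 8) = [1, 7, 2, 0, 8, 3, 6, 4, 5] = (0 1 7 4 8 5 3)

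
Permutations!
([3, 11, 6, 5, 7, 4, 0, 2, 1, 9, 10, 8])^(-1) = (0 6 2 7 4 5 3)(1 8 11)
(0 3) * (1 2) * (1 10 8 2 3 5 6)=(0 5 6 1 3)(2 10 8)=[5, 3, 10, 0, 4, 6, 1, 7, 2, 9, 8]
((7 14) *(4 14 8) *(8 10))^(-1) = (4 8 10 7 14) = ((4 14 7 10 8))^(-1)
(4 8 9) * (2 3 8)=[0, 1, 3, 8, 2, 5, 6, 7, 9, 4]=(2 3 8 9 4)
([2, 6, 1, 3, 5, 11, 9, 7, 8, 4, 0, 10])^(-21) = [5, 10, 11, 3, 1, 6, 0, 7, 8, 2, 4, 9]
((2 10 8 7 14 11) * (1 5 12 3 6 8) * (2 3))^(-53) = (1 12 10 5 2)(3 6 8 7 14 11)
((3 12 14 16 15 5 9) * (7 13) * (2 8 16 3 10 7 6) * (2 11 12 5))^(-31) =((2 8 16 15)(3 5 9 10 7 13 6 11 12 14))^(-31) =(2 8 16 15)(3 14 12 11 6 13 7 10 9 5)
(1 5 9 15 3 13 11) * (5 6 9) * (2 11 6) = (1 2 11)(3 13 6 9 15) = [0, 2, 11, 13, 4, 5, 9, 7, 8, 15, 10, 1, 12, 6, 14, 3]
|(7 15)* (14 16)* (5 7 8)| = |(5 7 15 8)(14 16)| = 4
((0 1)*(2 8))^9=(0 1)(2 8)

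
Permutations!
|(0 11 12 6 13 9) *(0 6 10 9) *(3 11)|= 8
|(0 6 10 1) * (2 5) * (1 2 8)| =7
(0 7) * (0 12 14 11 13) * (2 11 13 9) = (0 7 12 14 13)(2 11 9) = [7, 1, 11, 3, 4, 5, 6, 12, 8, 2, 10, 9, 14, 0, 13]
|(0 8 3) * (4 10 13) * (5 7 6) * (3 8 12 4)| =|(0 12 4 10 13 3)(5 7 6)| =6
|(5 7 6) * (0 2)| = |(0 2)(5 7 6)| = 6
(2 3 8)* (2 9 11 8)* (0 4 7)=(0 4 7)(2 3)(8 9 11)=[4, 1, 3, 2, 7, 5, 6, 0, 9, 11, 10, 8]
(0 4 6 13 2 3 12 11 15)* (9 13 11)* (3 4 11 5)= (0 11 15)(2 4 6 5 3 12 9 13)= [11, 1, 4, 12, 6, 3, 5, 7, 8, 13, 10, 15, 9, 2, 14, 0]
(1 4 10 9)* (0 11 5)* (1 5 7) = (0 11 7 1 4 10 9 5) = [11, 4, 2, 3, 10, 0, 6, 1, 8, 5, 9, 7]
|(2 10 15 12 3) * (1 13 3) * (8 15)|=8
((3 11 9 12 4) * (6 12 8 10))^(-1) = (3 4 12 6 10 8 9 11)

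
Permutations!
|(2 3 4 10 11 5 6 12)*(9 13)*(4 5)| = 30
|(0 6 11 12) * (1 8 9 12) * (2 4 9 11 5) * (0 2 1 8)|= |(0 6 5 1)(2 4 9 12)(8 11)|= 4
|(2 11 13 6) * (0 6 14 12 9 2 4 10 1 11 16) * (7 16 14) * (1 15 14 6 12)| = 14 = |(0 12 9 2 6 4 10 15 14 1 11 13 7 16)|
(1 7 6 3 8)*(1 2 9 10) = (1 7 6 3 8 2 9 10) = [0, 7, 9, 8, 4, 5, 3, 6, 2, 10, 1]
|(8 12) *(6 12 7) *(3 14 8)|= |(3 14 8 7 6 12)|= 6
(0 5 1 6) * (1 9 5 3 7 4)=(0 3 7 4 1 6)(5 9)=[3, 6, 2, 7, 1, 9, 0, 4, 8, 5]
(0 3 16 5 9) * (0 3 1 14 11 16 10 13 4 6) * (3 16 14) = (0 1 3 10 13 4 6)(5 9 16)(11 14) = [1, 3, 2, 10, 6, 9, 0, 7, 8, 16, 13, 14, 12, 4, 11, 15, 5]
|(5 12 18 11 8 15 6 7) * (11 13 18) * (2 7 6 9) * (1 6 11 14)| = 22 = |(1 6 11 8 15 9 2 7 5 12 14)(13 18)|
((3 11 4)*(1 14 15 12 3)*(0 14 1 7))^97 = ((0 14 15 12 3 11 4 7))^97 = (0 14 15 12 3 11 4 7)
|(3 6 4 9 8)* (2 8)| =6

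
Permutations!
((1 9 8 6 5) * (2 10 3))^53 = (1 6 9 5 8)(2 3 10)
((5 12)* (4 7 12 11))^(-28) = (4 12 11 7 5)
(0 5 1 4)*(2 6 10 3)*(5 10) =(0 10 3 2 6 5 1 4) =[10, 4, 6, 2, 0, 1, 5, 7, 8, 9, 3]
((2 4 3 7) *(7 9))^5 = ((2 4 3 9 7))^5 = (9)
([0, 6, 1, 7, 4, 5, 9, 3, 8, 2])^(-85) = (1 2 9 6)(3 7)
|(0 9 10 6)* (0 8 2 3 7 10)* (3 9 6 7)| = |(0 6 8 2 9)(7 10)| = 10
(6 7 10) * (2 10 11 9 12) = (2 10 6 7 11 9 12) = [0, 1, 10, 3, 4, 5, 7, 11, 8, 12, 6, 9, 2]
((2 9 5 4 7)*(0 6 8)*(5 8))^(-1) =(0 8 9 2 7 4 5 6)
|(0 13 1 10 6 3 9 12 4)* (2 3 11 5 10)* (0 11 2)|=|(0 13 1)(2 3 9 12 4 11 5 10 6)|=9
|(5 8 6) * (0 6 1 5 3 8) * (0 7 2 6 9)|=|(0 9)(1 5 7 2 6 3 8)|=14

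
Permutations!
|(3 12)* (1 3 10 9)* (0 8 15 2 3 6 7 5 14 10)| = 42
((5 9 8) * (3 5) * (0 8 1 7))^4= ((0 8 3 5 9 1 7))^4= (0 9 8 1 3 7 5)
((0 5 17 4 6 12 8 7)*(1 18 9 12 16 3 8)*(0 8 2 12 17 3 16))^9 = ((0 5 3 2 12 1 18 9 17 4 6)(7 8))^9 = (0 4 9 1 2 5 6 17 18 12 3)(7 8)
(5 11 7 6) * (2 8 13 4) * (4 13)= [0, 1, 8, 3, 2, 11, 5, 6, 4, 9, 10, 7, 12, 13]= (13)(2 8 4)(5 11 7 6)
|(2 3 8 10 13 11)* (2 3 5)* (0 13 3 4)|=12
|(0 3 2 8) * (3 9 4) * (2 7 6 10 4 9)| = |(0 2 8)(3 7 6 10 4)| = 15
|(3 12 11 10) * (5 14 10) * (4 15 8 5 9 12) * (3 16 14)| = 15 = |(3 4 15 8 5)(9 12 11)(10 16 14)|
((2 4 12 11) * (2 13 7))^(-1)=(2 7 13 11 12 4)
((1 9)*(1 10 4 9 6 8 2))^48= ((1 6 8 2)(4 9 10))^48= (10)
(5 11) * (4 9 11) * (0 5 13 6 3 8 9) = [5, 1, 2, 8, 0, 4, 3, 7, 9, 11, 10, 13, 12, 6] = (0 5 4)(3 8 9 11 13 6)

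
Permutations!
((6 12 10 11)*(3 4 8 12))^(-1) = (3 6 11 10 12 8 4)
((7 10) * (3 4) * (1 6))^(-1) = (1 6)(3 4)(7 10)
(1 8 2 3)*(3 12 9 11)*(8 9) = [0, 9, 12, 1, 4, 5, 6, 7, 2, 11, 10, 3, 8] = (1 9 11 3)(2 12 8)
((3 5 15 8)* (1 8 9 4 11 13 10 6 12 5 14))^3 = (1 14 3 8)(4 10 5)(6 15 11)(9 13 12)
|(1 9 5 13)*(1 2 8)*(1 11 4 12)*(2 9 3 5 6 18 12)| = 8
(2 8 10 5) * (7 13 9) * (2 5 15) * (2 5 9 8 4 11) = (2 4 11)(5 9 7 13 8 10 15) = [0, 1, 4, 3, 11, 9, 6, 13, 10, 7, 15, 2, 12, 8, 14, 5]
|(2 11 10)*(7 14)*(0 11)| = 4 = |(0 11 10 2)(7 14)|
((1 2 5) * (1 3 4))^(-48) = ((1 2 5 3 4))^(-48) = (1 5 4 2 3)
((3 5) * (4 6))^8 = ((3 5)(4 6))^8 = (6)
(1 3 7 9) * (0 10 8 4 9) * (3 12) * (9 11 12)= (0 10 8 4 11 12 3 7)(1 9)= [10, 9, 2, 7, 11, 5, 6, 0, 4, 1, 8, 12, 3]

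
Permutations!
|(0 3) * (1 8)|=2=|(0 3)(1 8)|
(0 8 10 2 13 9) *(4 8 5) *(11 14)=(0 5 4 8 10 2 13 9)(11 14)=[5, 1, 13, 3, 8, 4, 6, 7, 10, 0, 2, 14, 12, 9, 11]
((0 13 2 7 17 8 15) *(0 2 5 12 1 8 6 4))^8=((0 13 5 12 1 8 15 2 7 17 6 4))^8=(0 7 1)(2 12 4)(5 6 15)(8 13 17)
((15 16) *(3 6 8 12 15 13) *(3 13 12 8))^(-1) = (3 6)(12 16 15)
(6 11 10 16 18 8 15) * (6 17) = (6 11 10 16 18 8 15 17) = [0, 1, 2, 3, 4, 5, 11, 7, 15, 9, 16, 10, 12, 13, 14, 17, 18, 6, 8]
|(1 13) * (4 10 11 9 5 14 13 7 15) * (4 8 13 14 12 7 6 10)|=11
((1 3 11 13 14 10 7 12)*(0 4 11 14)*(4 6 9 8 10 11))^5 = (0 7 11 8 3 6 12 13 10 14 9 1)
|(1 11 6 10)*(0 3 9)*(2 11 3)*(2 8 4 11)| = 9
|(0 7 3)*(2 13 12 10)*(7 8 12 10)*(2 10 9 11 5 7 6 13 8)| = |(0 2 8 12 6 13 9 11 5 7 3)| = 11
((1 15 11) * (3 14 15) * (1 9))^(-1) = (1 9 11 15 14 3)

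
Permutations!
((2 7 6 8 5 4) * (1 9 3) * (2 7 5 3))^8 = (1 3 8 6 7 4 5 2 9)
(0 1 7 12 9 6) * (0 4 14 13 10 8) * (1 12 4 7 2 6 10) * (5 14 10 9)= (0 12 5 14 13 1 2 6 7 4 10 8)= [12, 2, 6, 3, 10, 14, 7, 4, 0, 9, 8, 11, 5, 1, 13]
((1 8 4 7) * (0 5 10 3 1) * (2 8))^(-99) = (10)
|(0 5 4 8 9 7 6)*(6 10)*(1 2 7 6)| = |(0 5 4 8 9 6)(1 2 7 10)| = 12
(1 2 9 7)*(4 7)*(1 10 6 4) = [0, 2, 9, 3, 7, 5, 4, 10, 8, 1, 6] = (1 2 9)(4 7 10 6)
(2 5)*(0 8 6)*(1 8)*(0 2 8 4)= (0 1 4)(2 5 8 6)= [1, 4, 5, 3, 0, 8, 2, 7, 6]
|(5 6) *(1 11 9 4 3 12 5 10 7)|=|(1 11 9 4 3 12 5 6 10 7)|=10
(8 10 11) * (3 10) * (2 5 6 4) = [0, 1, 5, 10, 2, 6, 4, 7, 3, 9, 11, 8] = (2 5 6 4)(3 10 11 8)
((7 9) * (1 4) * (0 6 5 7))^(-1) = (0 9 7 5 6)(1 4)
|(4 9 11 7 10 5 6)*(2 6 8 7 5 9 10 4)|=14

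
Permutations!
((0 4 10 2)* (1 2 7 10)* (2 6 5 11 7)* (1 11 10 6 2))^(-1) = ((0 4 11 7 6 5 10 1 2))^(-1) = (0 2 1 10 5 6 7 11 4)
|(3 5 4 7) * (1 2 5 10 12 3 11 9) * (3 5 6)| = |(1 2 6 3 10 12 5 4 7 11 9)| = 11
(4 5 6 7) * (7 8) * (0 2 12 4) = (0 2 12 4 5 6 8 7) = [2, 1, 12, 3, 5, 6, 8, 0, 7, 9, 10, 11, 4]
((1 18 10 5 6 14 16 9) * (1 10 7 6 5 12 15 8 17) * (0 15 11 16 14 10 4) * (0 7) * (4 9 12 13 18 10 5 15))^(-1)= ((0 4 7 6 5 15 8 17 1 10 13 18)(11 16 12))^(-1)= (0 18 13 10 1 17 8 15 5 6 7 4)(11 12 16)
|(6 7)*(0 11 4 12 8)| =|(0 11 4 12 8)(6 7)| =10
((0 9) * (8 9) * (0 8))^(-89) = ((8 9))^(-89) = (8 9)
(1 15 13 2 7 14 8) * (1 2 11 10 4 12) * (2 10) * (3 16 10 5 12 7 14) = (1 15 13 11 2 14 8 5 12)(3 16 10 4 7) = [0, 15, 14, 16, 7, 12, 6, 3, 5, 9, 4, 2, 1, 11, 8, 13, 10]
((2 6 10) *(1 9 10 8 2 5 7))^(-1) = ((1 9 10 5 7)(2 6 8))^(-1) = (1 7 5 10 9)(2 8 6)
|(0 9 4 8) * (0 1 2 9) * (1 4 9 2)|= |(9)(4 8)|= 2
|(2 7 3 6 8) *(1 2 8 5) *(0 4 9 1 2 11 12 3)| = |(0 4 9 1 11 12 3 6 5 2 7)| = 11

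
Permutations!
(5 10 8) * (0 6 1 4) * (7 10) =[6, 4, 2, 3, 0, 7, 1, 10, 5, 9, 8] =(0 6 1 4)(5 7 10 8)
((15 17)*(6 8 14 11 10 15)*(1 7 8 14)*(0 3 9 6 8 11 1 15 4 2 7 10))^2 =((0 3 9 6 14 1 10 4 2 7 11)(8 15 17))^2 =(0 9 14 10 2 11 3 6 1 4 7)(8 17 15)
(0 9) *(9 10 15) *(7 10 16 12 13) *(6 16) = [6, 1, 2, 3, 4, 5, 16, 10, 8, 0, 15, 11, 13, 7, 14, 9, 12] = (0 6 16 12 13 7 10 15 9)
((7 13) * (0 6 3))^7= ((0 6 3)(7 13))^7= (0 6 3)(7 13)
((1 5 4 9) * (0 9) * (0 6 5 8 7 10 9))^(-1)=(1 9 10 7 8)(4 5 6)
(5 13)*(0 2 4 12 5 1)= [2, 0, 4, 3, 12, 13, 6, 7, 8, 9, 10, 11, 5, 1]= (0 2 4 12 5 13 1)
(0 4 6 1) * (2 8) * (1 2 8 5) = [4, 0, 5, 3, 6, 1, 2, 7, 8] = (8)(0 4 6 2 5 1)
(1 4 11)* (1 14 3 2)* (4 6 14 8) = [0, 6, 1, 2, 11, 5, 14, 7, 4, 9, 10, 8, 12, 13, 3] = (1 6 14 3 2)(4 11 8)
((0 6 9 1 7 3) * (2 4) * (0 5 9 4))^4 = ((0 6 4 2)(1 7 3 5 9))^4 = (1 9 5 3 7)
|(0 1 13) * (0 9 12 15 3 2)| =8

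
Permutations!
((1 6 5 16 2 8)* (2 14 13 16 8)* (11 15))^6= (16)(1 5)(6 8)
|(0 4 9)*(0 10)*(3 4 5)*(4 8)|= |(0 5 3 8 4 9 10)|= 7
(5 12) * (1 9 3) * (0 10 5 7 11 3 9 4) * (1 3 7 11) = (0 10 5 12 11 7 1 4) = [10, 4, 2, 3, 0, 12, 6, 1, 8, 9, 5, 7, 11]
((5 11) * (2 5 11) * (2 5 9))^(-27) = ((11)(2 9))^(-27) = (11)(2 9)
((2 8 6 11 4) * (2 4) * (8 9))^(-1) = (2 11 6 8 9)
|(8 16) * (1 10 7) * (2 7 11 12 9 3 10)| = 30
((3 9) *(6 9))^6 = (9)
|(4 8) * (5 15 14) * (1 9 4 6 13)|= 6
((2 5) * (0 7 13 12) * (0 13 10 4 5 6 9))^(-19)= (0 2 10 9 5 7 6 4)(12 13)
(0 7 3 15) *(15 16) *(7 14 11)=(0 14 11 7 3 16 15)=[14, 1, 2, 16, 4, 5, 6, 3, 8, 9, 10, 7, 12, 13, 11, 0, 15]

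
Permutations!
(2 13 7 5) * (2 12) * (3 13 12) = (2 12)(3 13 7 5) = [0, 1, 12, 13, 4, 3, 6, 5, 8, 9, 10, 11, 2, 7]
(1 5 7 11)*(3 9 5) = [0, 3, 2, 9, 4, 7, 6, 11, 8, 5, 10, 1] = (1 3 9 5 7 11)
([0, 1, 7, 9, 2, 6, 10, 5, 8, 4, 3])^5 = (2 3 5 4 10 7 9 6)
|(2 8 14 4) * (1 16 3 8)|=7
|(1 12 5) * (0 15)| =|(0 15)(1 12 5)| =6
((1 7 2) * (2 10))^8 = (10)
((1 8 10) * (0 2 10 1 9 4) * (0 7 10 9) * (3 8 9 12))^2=(0 12 8 9 7)(1 4 10 2 3)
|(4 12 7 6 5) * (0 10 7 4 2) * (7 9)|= 14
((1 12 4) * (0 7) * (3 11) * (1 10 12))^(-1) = ((0 7)(3 11)(4 10 12))^(-1) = (0 7)(3 11)(4 12 10)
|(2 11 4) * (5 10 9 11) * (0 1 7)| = 6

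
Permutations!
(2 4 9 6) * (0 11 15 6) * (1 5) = (0 11 15 6 2 4 9)(1 5) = [11, 5, 4, 3, 9, 1, 2, 7, 8, 0, 10, 15, 12, 13, 14, 6]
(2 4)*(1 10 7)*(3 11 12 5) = [0, 10, 4, 11, 2, 3, 6, 1, 8, 9, 7, 12, 5] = (1 10 7)(2 4)(3 11 12 5)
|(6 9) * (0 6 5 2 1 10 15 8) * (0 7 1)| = 5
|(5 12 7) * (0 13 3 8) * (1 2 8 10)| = 21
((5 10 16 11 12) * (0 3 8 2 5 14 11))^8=(0 3 8 2 5 10 16)(11 14 12)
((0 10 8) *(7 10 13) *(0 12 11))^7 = (13)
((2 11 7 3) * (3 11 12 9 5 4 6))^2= (2 9 4 3 12 5 6)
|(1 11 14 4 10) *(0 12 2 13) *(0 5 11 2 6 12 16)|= |(0 16)(1 2 13 5 11 14 4 10)(6 12)|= 8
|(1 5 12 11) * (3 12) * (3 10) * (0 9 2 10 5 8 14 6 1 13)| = |(0 9 2 10 3 12 11 13)(1 8 14 6)| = 8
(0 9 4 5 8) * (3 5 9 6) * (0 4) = (0 6 3 5 8 4 9) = [6, 1, 2, 5, 9, 8, 3, 7, 4, 0]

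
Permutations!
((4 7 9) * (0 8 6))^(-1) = (0 6 8)(4 9 7)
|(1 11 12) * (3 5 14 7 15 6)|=6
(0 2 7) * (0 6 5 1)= (0 2 7 6 5 1)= [2, 0, 7, 3, 4, 1, 5, 6]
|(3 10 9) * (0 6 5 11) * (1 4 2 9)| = 12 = |(0 6 5 11)(1 4 2 9 3 10)|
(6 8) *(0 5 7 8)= (0 5 7 8 6)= [5, 1, 2, 3, 4, 7, 0, 8, 6]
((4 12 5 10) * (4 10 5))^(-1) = (4 12)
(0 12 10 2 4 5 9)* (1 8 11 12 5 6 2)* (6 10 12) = (12)(0 5 9)(1 8 11 6 2 4 10) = [5, 8, 4, 3, 10, 9, 2, 7, 11, 0, 1, 6, 12]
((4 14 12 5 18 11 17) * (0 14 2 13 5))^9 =((0 14 12)(2 13 5 18 11 17 4))^9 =(2 5 11 4 13 18 17)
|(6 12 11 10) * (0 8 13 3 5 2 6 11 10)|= |(0 8 13 3 5 2 6 12 10 11)|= 10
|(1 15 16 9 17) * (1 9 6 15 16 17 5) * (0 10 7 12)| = |(0 10 7 12)(1 16 6 15 17 9 5)| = 28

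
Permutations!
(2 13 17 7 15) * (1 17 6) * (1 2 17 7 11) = (1 7 15 17 11)(2 13 6) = [0, 7, 13, 3, 4, 5, 2, 15, 8, 9, 10, 1, 12, 6, 14, 17, 16, 11]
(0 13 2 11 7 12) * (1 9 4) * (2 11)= (0 13 11 7 12)(1 9 4)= [13, 9, 2, 3, 1, 5, 6, 12, 8, 4, 10, 7, 0, 11]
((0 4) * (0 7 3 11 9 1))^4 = (0 11 4 9 7 1 3)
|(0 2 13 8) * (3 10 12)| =12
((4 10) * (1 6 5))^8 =(10)(1 5 6)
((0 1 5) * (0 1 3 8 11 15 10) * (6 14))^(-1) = ((0 3 8 11 15 10)(1 5)(6 14))^(-1) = (0 10 15 11 8 3)(1 5)(6 14)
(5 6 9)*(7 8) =[0, 1, 2, 3, 4, 6, 9, 8, 7, 5] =(5 6 9)(7 8)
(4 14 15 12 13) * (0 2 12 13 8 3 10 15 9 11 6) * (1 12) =(0 2 1 12 8 3 10 15 13 4 14 9 11 6) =[2, 12, 1, 10, 14, 5, 0, 7, 3, 11, 15, 6, 8, 4, 9, 13]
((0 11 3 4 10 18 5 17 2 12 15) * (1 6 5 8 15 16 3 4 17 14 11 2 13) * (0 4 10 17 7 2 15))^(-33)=((0 15 4 17 13 1 6 5 14 11 10 18 8)(2 12 16 3 7))^(-33)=(0 6 8 1 18 13 10 17 11 4 14 15 5)(2 16 7 12 3)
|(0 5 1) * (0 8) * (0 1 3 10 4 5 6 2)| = 12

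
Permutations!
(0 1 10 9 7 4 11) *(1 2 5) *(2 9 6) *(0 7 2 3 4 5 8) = (0 9 2 8)(1 10 6 3 4 11 7 5) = [9, 10, 8, 4, 11, 1, 3, 5, 0, 2, 6, 7]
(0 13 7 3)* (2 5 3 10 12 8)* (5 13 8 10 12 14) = (0 8 2 13 7 12 10 14 5 3) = [8, 1, 13, 0, 4, 3, 6, 12, 2, 9, 14, 11, 10, 7, 5]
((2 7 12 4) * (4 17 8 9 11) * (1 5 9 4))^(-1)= ((1 5 9 11)(2 7 12 17 8 4))^(-1)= (1 11 9 5)(2 4 8 17 12 7)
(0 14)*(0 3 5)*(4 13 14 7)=(0 7 4 13 14 3 5)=[7, 1, 2, 5, 13, 0, 6, 4, 8, 9, 10, 11, 12, 14, 3]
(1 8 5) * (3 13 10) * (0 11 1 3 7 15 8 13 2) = (0 11 1 13 10 7 15 8 5 3 2) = [11, 13, 0, 2, 4, 3, 6, 15, 5, 9, 7, 1, 12, 10, 14, 8]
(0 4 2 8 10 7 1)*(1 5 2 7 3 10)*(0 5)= (0 4 7)(1 5 2 8)(3 10)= [4, 5, 8, 10, 7, 2, 6, 0, 1, 9, 3]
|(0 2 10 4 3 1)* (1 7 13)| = 8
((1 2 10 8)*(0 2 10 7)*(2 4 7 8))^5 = ((0 4 7)(1 10 2 8))^5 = (0 7 4)(1 10 2 8)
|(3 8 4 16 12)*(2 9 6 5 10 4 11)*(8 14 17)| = 13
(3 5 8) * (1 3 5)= [0, 3, 2, 1, 4, 8, 6, 7, 5]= (1 3)(5 8)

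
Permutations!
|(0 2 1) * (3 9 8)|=3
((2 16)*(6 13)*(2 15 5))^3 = (2 5 15 16)(6 13)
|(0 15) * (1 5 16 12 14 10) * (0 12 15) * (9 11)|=14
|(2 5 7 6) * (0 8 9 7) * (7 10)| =8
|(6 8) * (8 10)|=|(6 10 8)|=3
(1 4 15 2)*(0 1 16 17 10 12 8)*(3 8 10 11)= [1, 4, 16, 8, 15, 5, 6, 7, 0, 9, 12, 3, 10, 13, 14, 2, 17, 11]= (0 1 4 15 2 16 17 11 3 8)(10 12)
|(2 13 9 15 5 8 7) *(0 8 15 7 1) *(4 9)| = |(0 8 1)(2 13 4 9 7)(5 15)| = 30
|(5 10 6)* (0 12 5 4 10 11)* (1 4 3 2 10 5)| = |(0 12 1 4 5 11)(2 10 6 3)| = 12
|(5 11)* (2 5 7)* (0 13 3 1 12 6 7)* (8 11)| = |(0 13 3 1 12 6 7 2 5 8 11)| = 11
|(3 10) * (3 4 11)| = 4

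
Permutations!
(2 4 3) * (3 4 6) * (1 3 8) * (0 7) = (0 7)(1 3 2 6 8) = [7, 3, 6, 2, 4, 5, 8, 0, 1]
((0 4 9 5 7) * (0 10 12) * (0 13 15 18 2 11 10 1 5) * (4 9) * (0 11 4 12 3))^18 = (18)(0 10 9 3 11)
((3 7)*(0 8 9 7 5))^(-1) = ((0 8 9 7 3 5))^(-1) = (0 5 3 7 9 8)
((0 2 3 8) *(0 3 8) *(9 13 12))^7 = ((0 2 8 3)(9 13 12))^7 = (0 3 8 2)(9 13 12)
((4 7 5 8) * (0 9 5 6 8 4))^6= (0 8 6 7 4 5 9)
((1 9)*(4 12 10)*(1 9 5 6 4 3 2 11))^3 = ((1 5 6 4 12 10 3 2 11))^3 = (1 4 3)(2 5 12)(6 10 11)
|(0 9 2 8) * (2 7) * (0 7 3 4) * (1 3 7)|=8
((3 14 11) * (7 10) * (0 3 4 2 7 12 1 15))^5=((0 3 14 11 4 2 7 10 12 1 15))^5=(0 2 15 4 1 11 12 14 10 3 7)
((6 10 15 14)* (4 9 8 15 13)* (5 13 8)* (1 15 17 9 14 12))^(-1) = (1 12 15)(4 13 5 9 17 8 10 6 14)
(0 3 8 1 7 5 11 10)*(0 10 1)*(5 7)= [3, 5, 2, 8, 4, 11, 6, 7, 0, 9, 10, 1]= (0 3 8)(1 5 11)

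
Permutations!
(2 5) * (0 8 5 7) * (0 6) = (0 8 5 2 7 6) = [8, 1, 7, 3, 4, 2, 0, 6, 5]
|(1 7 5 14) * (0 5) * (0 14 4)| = 3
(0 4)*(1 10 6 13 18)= (0 4)(1 10 6 13 18)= [4, 10, 2, 3, 0, 5, 13, 7, 8, 9, 6, 11, 12, 18, 14, 15, 16, 17, 1]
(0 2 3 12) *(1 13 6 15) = [2, 13, 3, 12, 4, 5, 15, 7, 8, 9, 10, 11, 0, 6, 14, 1] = (0 2 3 12)(1 13 6 15)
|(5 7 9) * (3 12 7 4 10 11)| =|(3 12 7 9 5 4 10 11)| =8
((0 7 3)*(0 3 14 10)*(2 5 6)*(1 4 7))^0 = ((0 1 4 7 14 10)(2 5 6))^0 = (14)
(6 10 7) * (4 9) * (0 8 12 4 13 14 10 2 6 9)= (0 8 12 4)(2 6)(7 9 13 14 10)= [8, 1, 6, 3, 0, 5, 2, 9, 12, 13, 7, 11, 4, 14, 10]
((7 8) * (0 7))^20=((0 7 8))^20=(0 8 7)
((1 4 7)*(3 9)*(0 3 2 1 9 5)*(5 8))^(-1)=(0 5 8 3)(1 2 9 7 4)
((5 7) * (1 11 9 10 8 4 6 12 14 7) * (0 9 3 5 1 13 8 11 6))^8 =(0 4 8 13 5 3 11 10 9)(1 14 6 7 12)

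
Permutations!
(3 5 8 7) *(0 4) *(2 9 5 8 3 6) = (0 4)(2 9 5 3 8 7 6) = [4, 1, 9, 8, 0, 3, 2, 6, 7, 5]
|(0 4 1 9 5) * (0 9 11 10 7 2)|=14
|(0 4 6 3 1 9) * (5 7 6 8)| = 9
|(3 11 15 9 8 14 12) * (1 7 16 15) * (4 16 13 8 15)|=|(1 7 13 8 14 12 3 11)(4 16)(9 15)|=8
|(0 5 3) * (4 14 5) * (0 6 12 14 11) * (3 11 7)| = |(0 4 7 3 6 12 14 5 11)| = 9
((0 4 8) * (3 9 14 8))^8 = (0 3 14)(4 9 8)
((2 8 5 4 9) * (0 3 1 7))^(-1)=((0 3 1 7)(2 8 5 4 9))^(-1)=(0 7 1 3)(2 9 4 5 8)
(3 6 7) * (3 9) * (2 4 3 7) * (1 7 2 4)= [0, 7, 1, 6, 3, 5, 4, 9, 8, 2]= (1 7 9 2)(3 6 4)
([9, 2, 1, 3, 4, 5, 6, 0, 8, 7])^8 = (0 7 9)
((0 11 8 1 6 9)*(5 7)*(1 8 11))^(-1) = ((11)(0 1 6 9)(5 7))^(-1) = (11)(0 9 6 1)(5 7)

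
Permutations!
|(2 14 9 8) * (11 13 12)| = |(2 14 9 8)(11 13 12)| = 12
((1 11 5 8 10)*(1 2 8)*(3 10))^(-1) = (1 5 11)(2 10 3 8)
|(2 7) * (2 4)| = |(2 7 4)| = 3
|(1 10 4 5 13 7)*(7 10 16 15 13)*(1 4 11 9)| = |(1 16 15 13 10 11 9)(4 5 7)| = 21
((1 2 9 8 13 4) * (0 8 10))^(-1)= ((0 8 13 4 1 2 9 10))^(-1)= (0 10 9 2 1 4 13 8)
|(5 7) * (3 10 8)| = 6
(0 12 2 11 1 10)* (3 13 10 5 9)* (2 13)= (0 12 13 10)(1 5 9 3 2 11)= [12, 5, 11, 2, 4, 9, 6, 7, 8, 3, 0, 1, 13, 10]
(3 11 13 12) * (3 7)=(3 11 13 12 7)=[0, 1, 2, 11, 4, 5, 6, 3, 8, 9, 10, 13, 7, 12]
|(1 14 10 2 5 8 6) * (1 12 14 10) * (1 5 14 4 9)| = 10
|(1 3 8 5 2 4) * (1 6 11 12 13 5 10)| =28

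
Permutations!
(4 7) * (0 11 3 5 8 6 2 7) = (0 11 3 5 8 6 2 7 4) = [11, 1, 7, 5, 0, 8, 2, 4, 6, 9, 10, 3]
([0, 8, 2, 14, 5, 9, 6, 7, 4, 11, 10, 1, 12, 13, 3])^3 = (1 5)(3 14)(4 11)(8 9)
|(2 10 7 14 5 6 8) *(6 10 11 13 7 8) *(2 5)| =15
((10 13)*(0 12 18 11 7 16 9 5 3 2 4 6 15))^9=(0 2 16 12 4 9 18 6 5 11 15 3 7)(10 13)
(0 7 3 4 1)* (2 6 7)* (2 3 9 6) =(0 3 4 1)(6 7 9) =[3, 0, 2, 4, 1, 5, 7, 9, 8, 6]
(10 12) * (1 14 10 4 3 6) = (1 14 10 12 4 3 6) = [0, 14, 2, 6, 3, 5, 1, 7, 8, 9, 12, 11, 4, 13, 10]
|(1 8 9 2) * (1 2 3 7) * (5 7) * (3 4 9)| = 10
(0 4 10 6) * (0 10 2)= (0 4 2)(6 10)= [4, 1, 0, 3, 2, 5, 10, 7, 8, 9, 6]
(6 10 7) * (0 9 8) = (0 9 8)(6 10 7) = [9, 1, 2, 3, 4, 5, 10, 6, 0, 8, 7]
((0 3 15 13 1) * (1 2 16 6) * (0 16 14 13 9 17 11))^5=(0 11 17 9 15 3)(1 6 16)(2 13 14)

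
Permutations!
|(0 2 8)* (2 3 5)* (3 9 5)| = |(0 9 5 2 8)| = 5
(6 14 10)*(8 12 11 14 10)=(6 10)(8 12 11 14)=[0, 1, 2, 3, 4, 5, 10, 7, 12, 9, 6, 14, 11, 13, 8]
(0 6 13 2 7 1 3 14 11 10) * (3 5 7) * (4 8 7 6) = (0 4 8 7 1 5 6 13 2 3 14 11 10) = [4, 5, 3, 14, 8, 6, 13, 1, 7, 9, 0, 10, 12, 2, 11]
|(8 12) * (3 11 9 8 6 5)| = |(3 11 9 8 12 6 5)| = 7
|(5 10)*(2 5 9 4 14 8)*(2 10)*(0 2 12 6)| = |(0 2 5 12 6)(4 14 8 10 9)| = 5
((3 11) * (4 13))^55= (3 11)(4 13)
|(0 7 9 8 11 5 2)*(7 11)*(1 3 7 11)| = 9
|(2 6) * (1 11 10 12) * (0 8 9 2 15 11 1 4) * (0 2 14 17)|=35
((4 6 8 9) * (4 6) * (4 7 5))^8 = (4 5 7)(6 9 8)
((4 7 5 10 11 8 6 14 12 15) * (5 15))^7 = (4 7 15)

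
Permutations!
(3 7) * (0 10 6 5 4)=(0 10 6 5 4)(3 7)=[10, 1, 2, 7, 0, 4, 5, 3, 8, 9, 6]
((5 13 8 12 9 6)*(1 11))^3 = ((1 11)(5 13 8 12 9 6))^3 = (1 11)(5 12)(6 8)(9 13)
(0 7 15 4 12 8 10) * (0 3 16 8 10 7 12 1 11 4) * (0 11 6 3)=(0 12 10)(1 6 3 16 8 7 15 11 4)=[12, 6, 2, 16, 1, 5, 3, 15, 7, 9, 0, 4, 10, 13, 14, 11, 8]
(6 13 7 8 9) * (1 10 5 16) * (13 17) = (1 10 5 16)(6 17 13 7 8 9) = [0, 10, 2, 3, 4, 16, 17, 8, 9, 6, 5, 11, 12, 7, 14, 15, 1, 13]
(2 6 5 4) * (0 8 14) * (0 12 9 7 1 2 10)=(0 8 14 12 9 7 1 2 6 5 4 10)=[8, 2, 6, 3, 10, 4, 5, 1, 14, 7, 0, 11, 9, 13, 12]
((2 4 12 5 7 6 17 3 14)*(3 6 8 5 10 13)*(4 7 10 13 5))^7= (2 14 3 13 12 4 8 7)(5 10)(6 17)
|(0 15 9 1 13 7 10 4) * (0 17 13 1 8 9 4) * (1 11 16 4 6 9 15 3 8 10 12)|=56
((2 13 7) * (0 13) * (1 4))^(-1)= ((0 13 7 2)(1 4))^(-1)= (0 2 7 13)(1 4)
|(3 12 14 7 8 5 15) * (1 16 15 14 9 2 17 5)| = 12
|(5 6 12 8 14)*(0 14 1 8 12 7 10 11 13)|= 8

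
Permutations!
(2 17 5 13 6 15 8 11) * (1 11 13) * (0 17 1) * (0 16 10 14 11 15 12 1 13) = [17, 15, 13, 3, 4, 16, 12, 7, 0, 9, 14, 2, 1, 6, 11, 8, 10, 5] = (0 17 5 16 10 14 11 2 13 6 12 1 15 8)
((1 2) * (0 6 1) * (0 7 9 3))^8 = (0 6 1 2 7 9 3)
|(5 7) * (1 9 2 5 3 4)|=7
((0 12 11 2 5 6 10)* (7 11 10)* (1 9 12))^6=(0 1 9 12 10)(2 5 6 7 11)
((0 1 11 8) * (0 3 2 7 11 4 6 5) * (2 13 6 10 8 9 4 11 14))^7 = ((0 1 11 9 4 10 8 3 13 6 5)(2 7 14))^7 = (0 3 9 5 8 11 6 10 1 13 4)(2 7 14)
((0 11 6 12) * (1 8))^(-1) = (0 12 6 11)(1 8) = ((0 11 6 12)(1 8))^(-1)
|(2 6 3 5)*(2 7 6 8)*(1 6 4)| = 6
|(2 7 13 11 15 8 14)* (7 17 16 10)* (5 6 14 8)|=11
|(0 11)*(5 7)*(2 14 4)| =|(0 11)(2 14 4)(5 7)| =6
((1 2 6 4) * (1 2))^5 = ((2 6 4))^5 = (2 4 6)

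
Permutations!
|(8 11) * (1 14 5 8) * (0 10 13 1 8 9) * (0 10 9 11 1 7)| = |(0 9 10 13 7)(1 14 5 11 8)| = 5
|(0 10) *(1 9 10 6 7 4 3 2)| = 9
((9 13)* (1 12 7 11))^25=((1 12 7 11)(9 13))^25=(1 12 7 11)(9 13)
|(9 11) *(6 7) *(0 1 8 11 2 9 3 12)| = 6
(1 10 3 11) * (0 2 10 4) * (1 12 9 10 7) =(0 2 7 1 4)(3 11 12 9 10) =[2, 4, 7, 11, 0, 5, 6, 1, 8, 10, 3, 12, 9]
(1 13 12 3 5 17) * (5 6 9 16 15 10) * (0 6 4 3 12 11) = (0 6 9 16 15 10 5 17 1 13 11)(3 4) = [6, 13, 2, 4, 3, 17, 9, 7, 8, 16, 5, 0, 12, 11, 14, 10, 15, 1]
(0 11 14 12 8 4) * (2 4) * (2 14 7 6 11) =(0 2 4)(6 11 7)(8 14 12) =[2, 1, 4, 3, 0, 5, 11, 6, 14, 9, 10, 7, 8, 13, 12]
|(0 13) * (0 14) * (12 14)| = 4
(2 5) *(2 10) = (2 5 10) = [0, 1, 5, 3, 4, 10, 6, 7, 8, 9, 2]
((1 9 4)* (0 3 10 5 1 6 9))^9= (0 1 5 10 3)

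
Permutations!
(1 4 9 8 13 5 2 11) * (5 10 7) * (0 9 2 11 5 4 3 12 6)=(0 9 8 13 10 7 4 2 5 11 1 3 12 6)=[9, 3, 5, 12, 2, 11, 0, 4, 13, 8, 7, 1, 6, 10]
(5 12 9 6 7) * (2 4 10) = (2 4 10)(5 12 9 6 7) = [0, 1, 4, 3, 10, 12, 7, 5, 8, 6, 2, 11, 9]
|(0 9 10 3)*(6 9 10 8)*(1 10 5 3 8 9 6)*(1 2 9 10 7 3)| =20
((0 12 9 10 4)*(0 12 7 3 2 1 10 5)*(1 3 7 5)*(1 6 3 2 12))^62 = ((0 5)(1 10 4)(3 12 9 6))^62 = (1 4 10)(3 9)(6 12)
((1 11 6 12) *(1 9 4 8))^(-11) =((1 11 6 12 9 4 8))^(-11) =(1 12 8 6 4 11 9)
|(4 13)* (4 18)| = 3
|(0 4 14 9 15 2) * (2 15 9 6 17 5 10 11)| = |(0 4 14 6 17 5 10 11 2)| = 9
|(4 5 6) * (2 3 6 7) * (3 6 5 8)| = 7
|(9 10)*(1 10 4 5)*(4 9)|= 4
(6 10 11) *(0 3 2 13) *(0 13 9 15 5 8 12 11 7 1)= [3, 0, 9, 2, 4, 8, 10, 1, 12, 15, 7, 6, 11, 13, 14, 5]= (0 3 2 9 15 5 8 12 11 6 10 7 1)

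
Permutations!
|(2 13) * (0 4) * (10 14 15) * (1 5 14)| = 10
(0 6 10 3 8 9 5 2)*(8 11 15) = [6, 1, 0, 11, 4, 2, 10, 7, 9, 5, 3, 15, 12, 13, 14, 8] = (0 6 10 3 11 15 8 9 5 2)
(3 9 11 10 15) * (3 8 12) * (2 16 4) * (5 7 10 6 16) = (2 5 7 10 15 8 12 3 9 11 6 16 4) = [0, 1, 5, 9, 2, 7, 16, 10, 12, 11, 15, 6, 3, 13, 14, 8, 4]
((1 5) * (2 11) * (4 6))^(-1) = (1 5)(2 11)(4 6)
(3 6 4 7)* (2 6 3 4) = (2 6)(4 7) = [0, 1, 6, 3, 7, 5, 2, 4]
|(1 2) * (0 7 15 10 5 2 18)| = |(0 7 15 10 5 2 1 18)| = 8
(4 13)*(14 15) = (4 13)(14 15) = [0, 1, 2, 3, 13, 5, 6, 7, 8, 9, 10, 11, 12, 4, 15, 14]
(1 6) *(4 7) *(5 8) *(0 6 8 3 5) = (0 6 1 8)(3 5)(4 7) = [6, 8, 2, 5, 7, 3, 1, 4, 0]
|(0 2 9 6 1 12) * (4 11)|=6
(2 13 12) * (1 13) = (1 13 12 2) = [0, 13, 1, 3, 4, 5, 6, 7, 8, 9, 10, 11, 2, 12]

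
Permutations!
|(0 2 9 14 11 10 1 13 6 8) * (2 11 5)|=|(0 11 10 1 13 6 8)(2 9 14 5)|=28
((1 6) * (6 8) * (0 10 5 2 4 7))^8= (0 5 4)(1 6 8)(2 7 10)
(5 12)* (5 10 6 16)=(5 12 10 6 16)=[0, 1, 2, 3, 4, 12, 16, 7, 8, 9, 6, 11, 10, 13, 14, 15, 5]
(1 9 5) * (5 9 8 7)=[0, 8, 2, 3, 4, 1, 6, 5, 7, 9]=(9)(1 8 7 5)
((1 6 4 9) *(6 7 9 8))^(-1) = ((1 7 9)(4 8 6))^(-1) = (1 9 7)(4 6 8)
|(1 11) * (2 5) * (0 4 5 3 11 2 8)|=4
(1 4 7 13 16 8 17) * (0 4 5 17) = (0 4 7 13 16 8)(1 5 17) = [4, 5, 2, 3, 7, 17, 6, 13, 0, 9, 10, 11, 12, 16, 14, 15, 8, 1]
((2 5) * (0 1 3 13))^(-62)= (0 3)(1 13)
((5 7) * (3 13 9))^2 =((3 13 9)(5 7))^2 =(3 9 13)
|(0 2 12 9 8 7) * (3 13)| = |(0 2 12 9 8 7)(3 13)| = 6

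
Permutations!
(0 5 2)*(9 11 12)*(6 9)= [5, 1, 0, 3, 4, 2, 9, 7, 8, 11, 10, 12, 6]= (0 5 2)(6 9 11 12)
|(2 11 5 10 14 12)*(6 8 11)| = |(2 6 8 11 5 10 14 12)| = 8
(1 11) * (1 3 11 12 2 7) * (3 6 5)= (1 12 2 7)(3 11 6 5)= [0, 12, 7, 11, 4, 3, 5, 1, 8, 9, 10, 6, 2]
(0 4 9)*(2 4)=(0 2 4 9)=[2, 1, 4, 3, 9, 5, 6, 7, 8, 0]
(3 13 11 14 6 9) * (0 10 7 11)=(0 10 7 11 14 6 9 3 13)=[10, 1, 2, 13, 4, 5, 9, 11, 8, 3, 7, 14, 12, 0, 6]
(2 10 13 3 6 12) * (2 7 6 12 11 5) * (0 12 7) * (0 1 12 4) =(0 4)(1 12)(2 10 13 3 7 6 11 5) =[4, 12, 10, 7, 0, 2, 11, 6, 8, 9, 13, 5, 1, 3]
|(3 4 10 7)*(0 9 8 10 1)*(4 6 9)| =|(0 4 1)(3 6 9 8 10 7)| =6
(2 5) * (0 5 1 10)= (0 5 2 1 10)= [5, 10, 1, 3, 4, 2, 6, 7, 8, 9, 0]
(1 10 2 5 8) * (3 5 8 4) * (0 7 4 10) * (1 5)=(0 7 4 3 1)(2 8 5 10)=[7, 0, 8, 1, 3, 10, 6, 4, 5, 9, 2]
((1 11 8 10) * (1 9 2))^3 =(1 10)(2 8)(9 11)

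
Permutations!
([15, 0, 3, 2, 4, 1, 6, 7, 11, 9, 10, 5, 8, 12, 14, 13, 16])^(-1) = [1, 5, 3, 2, 4, 11, 6, 7, 12, 9, 10, 8, 13, 15, 14, 0, 16]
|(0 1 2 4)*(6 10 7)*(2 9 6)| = |(0 1 9 6 10 7 2 4)| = 8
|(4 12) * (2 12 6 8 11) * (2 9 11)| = |(2 12 4 6 8)(9 11)| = 10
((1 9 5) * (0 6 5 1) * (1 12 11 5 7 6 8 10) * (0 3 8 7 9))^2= (0 6 12 5 8 1 7 9 11 3 10)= ((0 7 6 9 12 11 5 3 8 10 1))^2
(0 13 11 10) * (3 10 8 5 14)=(0 13 11 8 5 14 3 10)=[13, 1, 2, 10, 4, 14, 6, 7, 5, 9, 0, 8, 12, 11, 3]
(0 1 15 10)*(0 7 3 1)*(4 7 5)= (1 15 10 5 4 7 3)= [0, 15, 2, 1, 7, 4, 6, 3, 8, 9, 5, 11, 12, 13, 14, 10]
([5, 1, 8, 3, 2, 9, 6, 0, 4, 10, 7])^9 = (0 7 10 9 5)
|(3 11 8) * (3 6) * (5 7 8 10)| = 7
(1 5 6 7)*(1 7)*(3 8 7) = (1 5 6)(3 8 7) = [0, 5, 2, 8, 4, 6, 1, 3, 7]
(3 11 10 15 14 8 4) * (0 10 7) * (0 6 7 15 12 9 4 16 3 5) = [10, 1, 2, 11, 5, 0, 7, 6, 16, 4, 12, 15, 9, 13, 8, 14, 3] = (0 10 12 9 4 5)(3 11 15 14 8 16)(6 7)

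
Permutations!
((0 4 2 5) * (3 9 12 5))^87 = ((0 4 2 3 9 12 5))^87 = (0 3 5 2 12 4 9)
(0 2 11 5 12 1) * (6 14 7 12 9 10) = (0 2 11 5 9 10 6 14 7 12 1) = [2, 0, 11, 3, 4, 9, 14, 12, 8, 10, 6, 5, 1, 13, 7]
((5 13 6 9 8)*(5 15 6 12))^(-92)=((5 13 12)(6 9 8 15))^(-92)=(15)(5 13 12)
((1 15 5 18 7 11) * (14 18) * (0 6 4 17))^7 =(18)(0 17 4 6) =((0 6 4 17)(1 15 5 14 18 7 11))^7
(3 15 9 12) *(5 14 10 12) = [0, 1, 2, 15, 4, 14, 6, 7, 8, 5, 12, 11, 3, 13, 10, 9] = (3 15 9 5 14 10 12)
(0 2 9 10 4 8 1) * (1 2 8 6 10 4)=(0 8 2 9 4 6 10 1)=[8, 0, 9, 3, 6, 5, 10, 7, 2, 4, 1]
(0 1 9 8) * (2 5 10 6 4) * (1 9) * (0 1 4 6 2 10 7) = (0 9 8 1 4 10 2 5 7) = [9, 4, 5, 3, 10, 7, 6, 0, 1, 8, 2]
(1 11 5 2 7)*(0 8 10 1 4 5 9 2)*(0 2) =(0 8 10 1 11 9)(2 7 4 5) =[8, 11, 7, 3, 5, 2, 6, 4, 10, 0, 1, 9]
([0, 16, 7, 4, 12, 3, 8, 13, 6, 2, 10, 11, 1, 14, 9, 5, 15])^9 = (1 15 3 12 16 5 4)(2 9 14 13 7)(6 8)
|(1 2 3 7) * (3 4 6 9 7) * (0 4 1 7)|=4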